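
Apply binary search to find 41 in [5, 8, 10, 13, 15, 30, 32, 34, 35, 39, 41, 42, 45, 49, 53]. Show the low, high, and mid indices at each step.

Binary search for 41 in [5, 8, 10, 13, 15, 30, 32, 34, 35, 39, 41, 42, 45, 49, 53]:

lo=0, hi=14, mid=7, arr[mid]=34 -> 34 < 41, search right half
lo=8, hi=14, mid=11, arr[mid]=42 -> 42 > 41, search left half
lo=8, hi=10, mid=9, arr[mid]=39 -> 39 < 41, search right half
lo=10, hi=10, mid=10, arr[mid]=41 -> Found target at index 10!

Binary search finds 41 at index 10 after 4 comparisons. The search repeatedly halves the search space by comparing with the middle element.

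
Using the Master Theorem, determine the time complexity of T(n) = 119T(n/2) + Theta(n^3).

Master Theorem for T(n) = 119T(n/2) + O(n^3):

a = 119, b = 2, c = 3
log_b(a) = log_2(119) = 6.8948

Case 1: c = 3 < log_2(119) = 6.8948
T(n) = O(n^(log_2 119))

For T(n) = 119T(n/2) + O(n^3): log_2(119) = 6.8948. This is Case 1 of the Master Theorem (c < log_b(a), work dominated by leaves), giving O(n^(log_2 119)).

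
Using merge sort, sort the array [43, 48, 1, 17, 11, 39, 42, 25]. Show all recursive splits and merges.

Merge sort trace:

Split: [43, 48, 1, 17, 11, 39, 42, 25] -> [43, 48, 1, 17] and [11, 39, 42, 25]
  Split: [43, 48, 1, 17] -> [43, 48] and [1, 17]
    Split: [43, 48] -> [43] and [48]
    Merge: [43] + [48] -> [43, 48]
    Split: [1, 17] -> [1] and [17]
    Merge: [1] + [17] -> [1, 17]
  Merge: [43, 48] + [1, 17] -> [1, 17, 43, 48]
  Split: [11, 39, 42, 25] -> [11, 39] and [42, 25]
    Split: [11, 39] -> [11] and [39]
    Merge: [11] + [39] -> [11, 39]
    Split: [42, 25] -> [42] and [25]
    Merge: [42] + [25] -> [25, 42]
  Merge: [11, 39] + [25, 42] -> [11, 25, 39, 42]
Merge: [1, 17, 43, 48] + [11, 25, 39, 42] -> [1, 11, 17, 25, 39, 42, 43, 48]

Final sorted array: [1, 11, 17, 25, 39, 42, 43, 48]

The merge sort proceeds by recursively splitting the array and merging sorted halves.
After all merges, the sorted array is [1, 11, 17, 25, 39, 42, 43, 48].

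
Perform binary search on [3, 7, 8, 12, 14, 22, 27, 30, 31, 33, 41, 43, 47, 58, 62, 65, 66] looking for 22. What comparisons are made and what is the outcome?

Binary search for 22 in [3, 7, 8, 12, 14, 22, 27, 30, 31, 33, 41, 43, 47, 58, 62, 65, 66]:

lo=0, hi=16, mid=8, arr[mid]=31 -> 31 > 22, search left half
lo=0, hi=7, mid=3, arr[mid]=12 -> 12 < 22, search right half
lo=4, hi=7, mid=5, arr[mid]=22 -> Found target at index 5!

Binary search finds 22 at index 5 after 3 comparisons. The search repeatedly halves the search space by comparing with the middle element.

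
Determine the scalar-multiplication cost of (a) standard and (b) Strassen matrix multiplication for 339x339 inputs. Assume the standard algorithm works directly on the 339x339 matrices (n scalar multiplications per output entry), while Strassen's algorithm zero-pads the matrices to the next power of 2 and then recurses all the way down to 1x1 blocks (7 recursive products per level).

Matrix multiplication for 339x339 matrices:

Strassen's algorithm requires power-of-2 dimensions. Pad 339x339 to 512x512 (next power of 2).

Standard algorithm: 339^3 = 38958219 multiplications
Strassen's algorithm: 7^(log2(512)) = 7^9 = 40353607 multiplications
Difference: 38958219 - 40353607 = -1395388 (Strassen uses MORE here due to padding overhead — for small or just-over-power-of-2 n, padding can outweigh the per-level savings)

Standard: 38958219 multiplications (339^3). Strassen: 40353607 multiplications (7^9, after padding to 512x512). Strassen reduces 8 recursive multiplications to 7 at each level.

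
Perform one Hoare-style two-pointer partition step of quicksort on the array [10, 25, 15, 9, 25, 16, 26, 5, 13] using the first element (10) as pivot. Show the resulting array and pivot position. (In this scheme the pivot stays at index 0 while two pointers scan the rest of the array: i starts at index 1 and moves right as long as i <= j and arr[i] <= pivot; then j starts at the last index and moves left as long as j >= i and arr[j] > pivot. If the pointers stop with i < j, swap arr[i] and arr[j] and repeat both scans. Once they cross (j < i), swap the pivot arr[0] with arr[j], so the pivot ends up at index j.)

Hoare-style two-pointer partition with pivot = 10:

Initial array: [10, 25, 15, 9, 25, 16, 26, 5, 13]

Pointers start at i = 1, j = 8.
i stops at index 1 (arr[1]=25 > 10), j stops at index 7 (arr[7]=5 <= 10): swap arr[1] and arr[7], array becomes [10, 5, 15, 9, 25, 16, 26, 25, 13]
i stops at index 2 (arr[2]=15 > 10), j stops at index 3 (arr[3]=9 <= 10): swap arr[2] and arr[3], array becomes [10, 5, 9, 15, 25, 16, 26, 25, 13]
i ends at 3, j ends at 2: the pointers have crossed (j < i), so scanning stops.

Swap pivot arr[0] with arr[2] to place pivot at position 2: [9, 5, 10, 15, 25, 16, 26, 25, 13]
Pivot position: 2

After partitioning with pivot 10, the array becomes [9, 5, 10, 15, 25, 16, 26, 25, 13]. The pivot is placed at index 2. All elements to the left of the pivot are <= 10, and all elements to the right are > 10.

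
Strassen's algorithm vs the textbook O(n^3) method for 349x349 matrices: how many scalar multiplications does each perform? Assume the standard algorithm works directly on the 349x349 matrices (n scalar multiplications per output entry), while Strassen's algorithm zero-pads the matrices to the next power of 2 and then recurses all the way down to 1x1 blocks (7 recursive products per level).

Matrix multiplication for 349x349 matrices:

Strassen's algorithm requires power-of-2 dimensions. Pad 349x349 to 512x512 (next power of 2).

Standard algorithm: 349^3 = 42508549 multiplications
Strassen's algorithm: 7^(log2(512)) = 7^9 = 40353607 multiplications
Savings: 42508549 - 40353607 = 2154942 multiplications

Standard: 42508549 multiplications (349^3). Strassen: 40353607 multiplications (7^9, after padding to 512x512). Strassen reduces 8 recursive multiplications to 7 at each level.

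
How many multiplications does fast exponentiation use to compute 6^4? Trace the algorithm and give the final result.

Computing 6^4 by squaring (build up from 6^1; each line after the first costs one multiplication):

6^1 = 6
6^2 = (6^1)^2 = 6^2 = 36
6^4 = (6^2)^2 = 36^2 = 1296

Result: 1296
Multiplications needed: 2 (2 lines after 6^1)

6^4 = 1296. Using exponentiation by squaring, this requires 2 multiplications. The key idea: if the exponent is even, square the half-power; if odd, multiply by the base once.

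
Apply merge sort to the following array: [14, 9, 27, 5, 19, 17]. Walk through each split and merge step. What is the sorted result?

Merge sort trace:

Split: [14, 9, 27, 5, 19, 17] -> [14, 9, 27] and [5, 19, 17]
  Split: [14, 9, 27] -> [14] and [9, 27]
    Split: [9, 27] -> [9] and [27]
    Merge: [9] + [27] -> [9, 27]
  Merge: [14] + [9, 27] -> [9, 14, 27]
  Split: [5, 19, 17] -> [5] and [19, 17]
    Split: [19, 17] -> [19] and [17]
    Merge: [19] + [17] -> [17, 19]
  Merge: [5] + [17, 19] -> [5, 17, 19]
Merge: [9, 14, 27] + [5, 17, 19] -> [5, 9, 14, 17, 19, 27]

Final sorted array: [5, 9, 14, 17, 19, 27]

The merge sort proceeds by recursively splitting the array and merging sorted halves.
After all merges, the sorted array is [5, 9, 14, 17, 19, 27].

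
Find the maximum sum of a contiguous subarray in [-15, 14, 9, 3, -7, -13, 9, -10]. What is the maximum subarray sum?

Using Kadane's algorithm on [-15, 14, 9, 3, -7, -13, 9, -10]:

Scanning through the array:
Position 1 (value 14): max_ending_here = 14, max_so_far = 14
Position 2 (value 9): max_ending_here = 23, max_so_far = 23
Position 3 (value 3): max_ending_here = 26, max_so_far = 26
Position 4 (value -7): max_ending_here = 19, max_so_far = 26
Position 5 (value -13): max_ending_here = 6, max_so_far = 26
Position 6 (value 9): max_ending_here = 15, max_so_far = 26
Position 7 (value -10): max_ending_here = 5, max_so_far = 26

Maximum subarray: [14, 9, 3]
Maximum sum: 26

The maximum subarray is [14, 9, 3] with sum 26. This subarray runs from index 1 to index 3.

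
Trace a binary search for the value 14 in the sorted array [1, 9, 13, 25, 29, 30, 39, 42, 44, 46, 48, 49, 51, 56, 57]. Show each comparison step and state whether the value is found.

Binary search for 14 in [1, 9, 13, 25, 29, 30, 39, 42, 44, 46, 48, 49, 51, 56, 57]:

lo=0, hi=14, mid=7, arr[mid]=42 -> 42 > 14, search left half
lo=0, hi=6, mid=3, arr[mid]=25 -> 25 > 14, search left half
lo=0, hi=2, mid=1, arr[mid]=9 -> 9 < 14, search right half
lo=2, hi=2, mid=2, arr[mid]=13 -> 13 < 14, search right half
lo=3 > hi=2, target 14 not found

Binary search determines that 14 is not in the array after 4 comparisons. The search space was exhausted without finding the target.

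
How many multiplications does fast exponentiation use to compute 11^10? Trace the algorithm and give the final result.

Computing 11^10 by squaring (build up from 11^1; each line after the first costs one multiplication):

11^1 = 11
11^2 = (11^1)^2 = 11^2 = 121
11^4 = (11^2)^2 = 121^2 = 14641
11^5 = 11 * 11^4 = 11 * 14641 = 161051
11^10 = (11^5)^2 = 161051^2 = 25937424601

Result: 25937424601
Multiplications needed: 4 (4 lines after 11^1)

11^10 = 25937424601. Using exponentiation by squaring, this requires 4 multiplications. The key idea: if the exponent is even, square the half-power; if odd, multiply by the base once.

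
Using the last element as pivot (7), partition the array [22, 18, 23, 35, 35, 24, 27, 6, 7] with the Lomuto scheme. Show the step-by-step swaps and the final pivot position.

Lomuto partition with pivot = 7:

Initial array: [22, 18, 23, 35, 35, 24, 27, 6, 7]

arr[0]=22 > 7: no swap
arr[1]=18 > 7: no swap
arr[2]=23 > 7: no swap
arr[3]=35 > 7: no swap
arr[4]=35 > 7: no swap
arr[5]=24 > 7: no swap
arr[6]=27 > 7: no swap
arr[7]=6 <= 7: swap with position 0, array becomes [6, 18, 23, 35, 35, 24, 27, 22, 7]

Place pivot at position 1: [6, 7, 23, 35, 35, 24, 27, 22, 18]
Pivot position: 1

After partitioning with pivot 7, the array becomes [6, 7, 23, 35, 35, 24, 27, 22, 18]. The pivot is placed at index 1. All elements to the left of the pivot are <= 7, and all elements to the right are > 7.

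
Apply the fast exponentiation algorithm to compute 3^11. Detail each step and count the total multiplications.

Computing 3^11 by squaring (build up from 3^1; each line after the first costs one multiplication):

3^1 = 3
3^2 = (3^1)^2 = 3^2 = 9
3^4 = (3^2)^2 = 9^2 = 81
3^5 = 3 * 3^4 = 3 * 81 = 243
3^10 = (3^5)^2 = 243^2 = 59049
3^11 = 3 * 3^10 = 3 * 59049 = 177147

Result: 177147
Multiplications needed: 5 (5 lines after 3^1)

3^11 = 177147. Using exponentiation by squaring, this requires 5 multiplications. The key idea: if the exponent is even, square the half-power; if odd, multiply by the base once.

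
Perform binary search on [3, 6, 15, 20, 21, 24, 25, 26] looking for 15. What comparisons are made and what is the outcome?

Binary search for 15 in [3, 6, 15, 20, 21, 24, 25, 26]:

lo=0, hi=7, mid=3, arr[mid]=20 -> 20 > 15, search left half
lo=0, hi=2, mid=1, arr[mid]=6 -> 6 < 15, search right half
lo=2, hi=2, mid=2, arr[mid]=15 -> Found target at index 2!

Binary search finds 15 at index 2 after 3 comparisons. The search repeatedly halves the search space by comparing with the middle element.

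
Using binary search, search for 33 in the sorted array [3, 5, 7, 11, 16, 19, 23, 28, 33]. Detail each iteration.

Binary search for 33 in [3, 5, 7, 11, 16, 19, 23, 28, 33]:

lo=0, hi=8, mid=4, arr[mid]=16 -> 16 < 33, search right half
lo=5, hi=8, mid=6, arr[mid]=23 -> 23 < 33, search right half
lo=7, hi=8, mid=7, arr[mid]=28 -> 28 < 33, search right half
lo=8, hi=8, mid=8, arr[mid]=33 -> Found target at index 8!

Binary search finds 33 at index 8 after 4 comparisons. The search repeatedly halves the search space by comparing with the middle element.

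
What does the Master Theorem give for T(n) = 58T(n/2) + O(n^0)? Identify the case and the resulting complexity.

Master Theorem for T(n) = 58T(n/2) + O(n^0):

a = 58, b = 2, c = 0
log_b(a) = log_2(58) = 5.8580

Case 1: c = 0 < log_2(58) = 5.8580
T(n) = O(n^(log_2 58))

For T(n) = 58T(n/2) + O(n^0): log_2(58) = 5.8580. This is Case 1 of the Master Theorem (c < log_b(a), work dominated by leaves), giving O(n^(log_2 58)).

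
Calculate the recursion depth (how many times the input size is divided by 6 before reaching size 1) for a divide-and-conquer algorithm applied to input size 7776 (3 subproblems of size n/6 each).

For divide and conquer with division factor 6:

Problem sizes at each level:
Level 0: 7776
Level 1: 1296
Level 2: 216
Level 3: 36
Level 4: 6
Level 5: 1

The root is level 0 and the size-1 base case is level 5 (the tree spans levels 0 through 5, i.e. 6 levels counting the root), so the depth is the number of divisions: log_6(7776) = 5

The recursion tree depth is log_6(7776) = 5. At each level, the problem size is divided by 6, so it takes 5 divisions to reduce to a base case of size 1. The algorithm makes 3 recursive calls at each level.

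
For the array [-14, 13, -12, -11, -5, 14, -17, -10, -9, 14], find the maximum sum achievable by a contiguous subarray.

Using Kadane's algorithm on [-14, 13, -12, -11, -5, 14, -17, -10, -9, 14]:

Scanning through the array:
Position 1 (value 13): max_ending_here = 13, max_so_far = 13
Position 2 (value -12): max_ending_here = 1, max_so_far = 13
Position 3 (value -11): max_ending_here = -10, max_so_far = 13
Position 4 (value -5): max_ending_here = -5, max_so_far = 13
Position 5 (value 14): max_ending_here = 14, max_so_far = 14
Position 6 (value -17): max_ending_here = -3, max_so_far = 14
Position 7 (value -10): max_ending_here = -10, max_so_far = 14
Position 8 (value -9): max_ending_here = -9, max_so_far = 14
Position 9 (value 14): max_ending_here = 14, max_so_far = 14

Maximum subarray: [14]
Maximum sum: 14

The maximum subarray is [14] with sum 14. This subarray runs from index 5 to index 5.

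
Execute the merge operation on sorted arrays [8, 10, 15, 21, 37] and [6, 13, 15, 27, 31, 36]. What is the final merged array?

Merging process:

Compare 8 vs 6: take 6 from right. Merged: [6]
Compare 8 vs 13: take 8 from left. Merged: [6, 8]
Compare 10 vs 13: take 10 from left. Merged: [6, 8, 10]
Compare 15 vs 13: take 13 from right. Merged: [6, 8, 10, 13]
Compare 15 vs 15: take 15 from left. Merged: [6, 8, 10, 13, 15]
Compare 21 vs 15: take 15 from right. Merged: [6, 8, 10, 13, 15, 15]
Compare 21 vs 27: take 21 from left. Merged: [6, 8, 10, 13, 15, 15, 21]
Compare 37 vs 27: take 27 from right. Merged: [6, 8, 10, 13, 15, 15, 21, 27]
Compare 37 vs 31: take 31 from right. Merged: [6, 8, 10, 13, 15, 15, 21, 27, 31]
Compare 37 vs 36: take 36 from right. Merged: [6, 8, 10, 13, 15, 15, 21, 27, 31, 36]
Append remaining from left: [37]. Merged: [6, 8, 10, 13, 15, 15, 21, 27, 31, 36, 37]

Final merged array: [6, 8, 10, 13, 15, 15, 21, 27, 31, 36, 37]
Total comparisons: 10

The merged array is [6, 8, 10, 13, 15, 15, 21, 27, 31, 36, 37], requiring 10 comparisons. The merge step runs in O(n) time where n is the total number of elements.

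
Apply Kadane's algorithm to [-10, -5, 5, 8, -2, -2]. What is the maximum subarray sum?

Using Kadane's algorithm on [-10, -5, 5, 8, -2, -2]:

Scanning through the array:
Position 1 (value -5): max_ending_here = -5, max_so_far = -5
Position 2 (value 5): max_ending_here = 5, max_so_far = 5
Position 3 (value 8): max_ending_here = 13, max_so_far = 13
Position 4 (value -2): max_ending_here = 11, max_so_far = 13
Position 5 (value -2): max_ending_here = 9, max_so_far = 13

Maximum subarray: [5, 8]
Maximum sum: 13

The maximum subarray is [5, 8] with sum 13. This subarray runs from index 2 to index 3.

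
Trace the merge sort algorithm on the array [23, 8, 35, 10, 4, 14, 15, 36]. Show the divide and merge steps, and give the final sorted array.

Merge sort trace:

Split: [23, 8, 35, 10, 4, 14, 15, 36] -> [23, 8, 35, 10] and [4, 14, 15, 36]
  Split: [23, 8, 35, 10] -> [23, 8] and [35, 10]
    Split: [23, 8] -> [23] and [8]
    Merge: [23] + [8] -> [8, 23]
    Split: [35, 10] -> [35] and [10]
    Merge: [35] + [10] -> [10, 35]
  Merge: [8, 23] + [10, 35] -> [8, 10, 23, 35]
  Split: [4, 14, 15, 36] -> [4, 14] and [15, 36]
    Split: [4, 14] -> [4] and [14]
    Merge: [4] + [14] -> [4, 14]
    Split: [15, 36] -> [15] and [36]
    Merge: [15] + [36] -> [15, 36]
  Merge: [4, 14] + [15, 36] -> [4, 14, 15, 36]
Merge: [8, 10, 23, 35] + [4, 14, 15, 36] -> [4, 8, 10, 14, 15, 23, 35, 36]

Final sorted array: [4, 8, 10, 14, 15, 23, 35, 36]

The merge sort proceeds by recursively splitting the array and merging sorted halves.
After all merges, the sorted array is [4, 8, 10, 14, 15, 23, 35, 36].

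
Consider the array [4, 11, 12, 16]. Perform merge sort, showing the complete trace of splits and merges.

Merge sort trace:

Split: [4, 11, 12, 16] -> [4, 11] and [12, 16]
  Split: [4, 11] -> [4] and [11]
  Merge: [4] + [11] -> [4, 11]
  Split: [12, 16] -> [12] and [16]
  Merge: [12] + [16] -> [12, 16]
Merge: [4, 11] + [12, 16] -> [4, 11, 12, 16]

Final sorted array: [4, 11, 12, 16]

The merge sort proceeds by recursively splitting the array and merging sorted halves.
After all merges, the sorted array is [4, 11, 12, 16].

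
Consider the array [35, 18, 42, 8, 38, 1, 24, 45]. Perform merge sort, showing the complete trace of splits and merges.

Merge sort trace:

Split: [35, 18, 42, 8, 38, 1, 24, 45] -> [35, 18, 42, 8] and [38, 1, 24, 45]
  Split: [35, 18, 42, 8] -> [35, 18] and [42, 8]
    Split: [35, 18] -> [35] and [18]
    Merge: [35] + [18] -> [18, 35]
    Split: [42, 8] -> [42] and [8]
    Merge: [42] + [8] -> [8, 42]
  Merge: [18, 35] + [8, 42] -> [8, 18, 35, 42]
  Split: [38, 1, 24, 45] -> [38, 1] and [24, 45]
    Split: [38, 1] -> [38] and [1]
    Merge: [38] + [1] -> [1, 38]
    Split: [24, 45] -> [24] and [45]
    Merge: [24] + [45] -> [24, 45]
  Merge: [1, 38] + [24, 45] -> [1, 24, 38, 45]
Merge: [8, 18, 35, 42] + [1, 24, 38, 45] -> [1, 8, 18, 24, 35, 38, 42, 45]

Final sorted array: [1, 8, 18, 24, 35, 38, 42, 45]

The merge sort proceeds by recursively splitting the array and merging sorted halves.
After all merges, the sorted array is [1, 8, 18, 24, 35, 38, 42, 45].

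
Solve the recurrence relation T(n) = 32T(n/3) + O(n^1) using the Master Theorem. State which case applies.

Master Theorem for T(n) = 32T(n/3) + O(n^1):

a = 32, b = 3, c = 1
log_b(a) = log_3(32) = 3.1546

Case 1: c = 1 < log_3(32) = 3.1546
T(n) = O(n^(log_3 32))

For T(n) = 32T(n/3) + O(n^1): log_3(32) = 3.1546. This is Case 1 of the Master Theorem (c < log_b(a), work dominated by leaves), giving O(n^(log_3 32)).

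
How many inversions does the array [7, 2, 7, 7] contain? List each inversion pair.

Finding inversions in [7, 2, 7, 7]:

(0, 1): arr[0]=7 > arr[1]=2

Total inversions: 1

The array has 1 inversion(s): (0,1). Each pair (i,j) satisfies i < j and arr[i] > arr[j].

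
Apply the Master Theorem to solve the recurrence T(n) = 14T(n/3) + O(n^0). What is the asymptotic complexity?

Master Theorem for T(n) = 14T(n/3) + O(n^0):

a = 14, b = 3, c = 0
log_b(a) = log_3(14) = 2.4022

Case 1: c = 0 < log_3(14) = 2.4022
T(n) = O(n^(log_3 14))

For T(n) = 14T(n/3) + O(n^0): log_3(14) = 2.4022. This is Case 1 of the Master Theorem (c < log_b(a), work dominated by leaves), giving O(n^(log_3 14)).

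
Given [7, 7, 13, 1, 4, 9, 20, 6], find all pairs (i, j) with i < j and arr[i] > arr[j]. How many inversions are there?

Finding inversions in [7, 7, 13, 1, 4, 9, 20, 6]:

(0, 3): arr[0]=7 > arr[3]=1
(0, 4): arr[0]=7 > arr[4]=4
(0, 7): arr[0]=7 > arr[7]=6
(1, 3): arr[1]=7 > arr[3]=1
(1, 4): arr[1]=7 > arr[4]=4
(1, 7): arr[1]=7 > arr[7]=6
(2, 3): arr[2]=13 > arr[3]=1
(2, 4): arr[2]=13 > arr[4]=4
(2, 5): arr[2]=13 > arr[5]=9
(2, 7): arr[2]=13 > arr[7]=6
(5, 7): arr[5]=9 > arr[7]=6
(6, 7): arr[6]=20 > arr[7]=6

Total inversions: 12

The array has 12 inversion(s): (0,3), (0,4), (0,7), (1,3), (1,4), (1,7), (2,3), (2,4), (2,5), (2,7), (5,7), (6,7). Each pair (i,j) satisfies i < j and arr[i] > arr[j].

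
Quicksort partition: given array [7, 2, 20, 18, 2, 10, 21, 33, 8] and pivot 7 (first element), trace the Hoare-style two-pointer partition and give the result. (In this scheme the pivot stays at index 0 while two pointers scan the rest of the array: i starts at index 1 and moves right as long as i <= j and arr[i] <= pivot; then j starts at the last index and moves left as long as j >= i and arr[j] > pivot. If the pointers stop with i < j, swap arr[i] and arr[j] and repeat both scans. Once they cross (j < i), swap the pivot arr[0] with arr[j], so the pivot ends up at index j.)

Hoare-style two-pointer partition with pivot = 7:

Initial array: [7, 2, 20, 18, 2, 10, 21, 33, 8]

Pointers start at i = 1, j = 8.
i stops at index 2 (arr[2]=20 > 7), j stops at index 4 (arr[4]=2 <= 7): swap arr[2] and arr[4], array becomes [7, 2, 2, 18, 20, 10, 21, 33, 8]
i ends at 3, j ends at 2: the pointers have crossed (j < i), so scanning stops.

Swap pivot arr[0] with arr[2] to place pivot at position 2: [2, 2, 7, 18, 20, 10, 21, 33, 8]
Pivot position: 2

After partitioning with pivot 7, the array becomes [2, 2, 7, 18, 20, 10, 21, 33, 8]. The pivot is placed at index 2. All elements to the left of the pivot are <= 7, and all elements to the right are > 7.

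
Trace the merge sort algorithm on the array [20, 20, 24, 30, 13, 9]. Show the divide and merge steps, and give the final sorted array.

Merge sort trace:

Split: [20, 20, 24, 30, 13, 9] -> [20, 20, 24] and [30, 13, 9]
  Split: [20, 20, 24] -> [20] and [20, 24]
    Split: [20, 24] -> [20] and [24]
    Merge: [20] + [24] -> [20, 24]
  Merge: [20] + [20, 24] -> [20, 20, 24]
  Split: [30, 13, 9] -> [30] and [13, 9]
    Split: [13, 9] -> [13] and [9]
    Merge: [13] + [9] -> [9, 13]
  Merge: [30] + [9, 13] -> [9, 13, 30]
Merge: [20, 20, 24] + [9, 13, 30] -> [9, 13, 20, 20, 24, 30]

Final sorted array: [9, 13, 20, 20, 24, 30]

The merge sort proceeds by recursively splitting the array and merging sorted halves.
After all merges, the sorted array is [9, 13, 20, 20, 24, 30].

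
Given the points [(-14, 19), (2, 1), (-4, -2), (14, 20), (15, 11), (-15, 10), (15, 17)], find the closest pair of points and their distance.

Computing all pairwise distances among 7 points:

d((-14, 19), (2, 1)) = 24.0832
d((-14, 19), (-4, -2)) = 23.2594
d((-14, 19), (14, 20)) = 28.0179
d((-14, 19), (15, 11)) = 30.0832
d((-14, 19), (-15, 10)) = 9.0554
d((-14, 19), (15, 17)) = 29.0689
d((2, 1), (-4, -2)) = 6.7082
d((2, 1), (14, 20)) = 22.4722
d((2, 1), (15, 11)) = 16.4012
d((2, 1), (-15, 10)) = 19.2354
d((2, 1), (15, 17)) = 20.6155
d((-4, -2), (14, 20)) = 28.4253
d((-4, -2), (15, 11)) = 23.0217
d((-4, -2), (-15, 10)) = 16.2788
d((-4, -2), (15, 17)) = 26.8701
d((14, 20), (15, 11)) = 9.0554
d((14, 20), (-15, 10)) = 30.6757
d((14, 20), (15, 17)) = 3.1623 <-- minimum
d((15, 11), (-15, 10)) = 30.0167
d((15, 11), (15, 17)) = 6.0
d((-15, 10), (15, 17)) = 30.8058

Closest pair: (14, 20) and (15, 17) with distance 3.1623

The closest pair is (14, 20) and (15, 17) with Euclidean distance 3.1623. For 7 points, brute-force pairwise comparison is shown above. For large n, the divide-and-conquer algorithm (sort by x, recurse on halves, check the dividing strip) achieves O(n log n).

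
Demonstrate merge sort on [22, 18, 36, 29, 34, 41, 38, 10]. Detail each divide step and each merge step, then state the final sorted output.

Merge sort trace:

Split: [22, 18, 36, 29, 34, 41, 38, 10] -> [22, 18, 36, 29] and [34, 41, 38, 10]
  Split: [22, 18, 36, 29] -> [22, 18] and [36, 29]
    Split: [22, 18] -> [22] and [18]
    Merge: [22] + [18] -> [18, 22]
    Split: [36, 29] -> [36] and [29]
    Merge: [36] + [29] -> [29, 36]
  Merge: [18, 22] + [29, 36] -> [18, 22, 29, 36]
  Split: [34, 41, 38, 10] -> [34, 41] and [38, 10]
    Split: [34, 41] -> [34] and [41]
    Merge: [34] + [41] -> [34, 41]
    Split: [38, 10] -> [38] and [10]
    Merge: [38] + [10] -> [10, 38]
  Merge: [34, 41] + [10, 38] -> [10, 34, 38, 41]
Merge: [18, 22, 29, 36] + [10, 34, 38, 41] -> [10, 18, 22, 29, 34, 36, 38, 41]

Final sorted array: [10, 18, 22, 29, 34, 36, 38, 41]

The merge sort proceeds by recursively splitting the array and merging sorted halves.
After all merges, the sorted array is [10, 18, 22, 29, 34, 36, 38, 41].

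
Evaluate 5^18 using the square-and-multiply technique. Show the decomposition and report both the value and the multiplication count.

Computing 5^18 by squaring (build up from 5^1; each line after the first costs one multiplication):

5^1 = 5
5^2 = (5^1)^2 = 5^2 = 25
5^4 = (5^2)^2 = 25^2 = 625
5^8 = (5^4)^2 = 625^2 = 390625
5^9 = 5 * 5^8 = 5 * 390625 = 1953125
5^18 = (5^9)^2 = 1953125^2 = 3814697265625

Result: 3814697265625
Multiplications needed: 5 (5 lines after 5^1)

5^18 = 3814697265625. Using exponentiation by squaring, this requires 5 multiplications. The key idea: if the exponent is even, square the half-power; if odd, multiply by the base once.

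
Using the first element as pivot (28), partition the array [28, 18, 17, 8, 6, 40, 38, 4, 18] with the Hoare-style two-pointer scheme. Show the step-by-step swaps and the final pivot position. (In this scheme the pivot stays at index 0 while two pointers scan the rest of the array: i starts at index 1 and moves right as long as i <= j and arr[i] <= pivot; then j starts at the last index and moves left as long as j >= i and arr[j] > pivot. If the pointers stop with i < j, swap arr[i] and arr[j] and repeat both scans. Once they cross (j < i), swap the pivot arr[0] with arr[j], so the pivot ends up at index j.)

Hoare-style two-pointer partition with pivot = 28:

Initial array: [28, 18, 17, 8, 6, 40, 38, 4, 18]

Pointers start at i = 1, j = 8.
i stops at index 5 (arr[5]=40 > 28), j stops at index 8 (arr[8]=18 <= 28): swap arr[5] and arr[8], array becomes [28, 18, 17, 8, 6, 18, 38, 4, 40]
i stops at index 6 (arr[6]=38 > 28), j stops at index 7 (arr[7]=4 <= 28): swap arr[6] and arr[7], array becomes [28, 18, 17, 8, 6, 18, 4, 38, 40]
i ends at 7, j ends at 6: the pointers have crossed (j < i), so scanning stops.

Swap pivot arr[0] with arr[6] to place pivot at position 6: [4, 18, 17, 8, 6, 18, 28, 38, 40]
Pivot position: 6

After partitioning with pivot 28, the array becomes [4, 18, 17, 8, 6, 18, 28, 38, 40]. The pivot is placed at index 6. All elements to the left of the pivot are <= 28, and all elements to the right are > 28.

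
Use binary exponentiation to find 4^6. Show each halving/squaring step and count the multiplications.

Computing 4^6 by squaring (build up from 4^1; each line after the first costs one multiplication):

4^1 = 4
4^2 = (4^1)^2 = 4^2 = 16
4^3 = 4 * 4^2 = 4 * 16 = 64
4^6 = (4^3)^2 = 64^2 = 4096

Result: 4096
Multiplications needed: 3 (3 lines after 4^1)

4^6 = 4096. Using exponentiation by squaring, this requires 3 multiplications. The key idea: if the exponent is even, square the half-power; if odd, multiply by the base once.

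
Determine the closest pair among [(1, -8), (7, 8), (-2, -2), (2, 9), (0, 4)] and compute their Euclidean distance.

Computing all pairwise distances among 5 points:

d((1, -8), (7, 8)) = 17.088
d((1, -8), (-2, -2)) = 6.7082
d((1, -8), (2, 9)) = 17.0294
d((1, -8), (0, 4)) = 12.0416
d((7, 8), (-2, -2)) = 13.4536
d((7, 8), (2, 9)) = 5.099 <-- minimum
d((7, 8), (0, 4)) = 8.0623
d((-2, -2), (2, 9)) = 11.7047
d((-2, -2), (0, 4)) = 6.3246
d((2, 9), (0, 4)) = 5.3852

Closest pair: (7, 8) and (2, 9) with distance 5.099

The closest pair is (7, 8) and (2, 9) with Euclidean distance 5.099. For 5 points, brute-force pairwise comparison is shown above. For large n, the divide-and-conquer algorithm (sort by x, recurse on halves, check the dividing strip) achieves O(n log n).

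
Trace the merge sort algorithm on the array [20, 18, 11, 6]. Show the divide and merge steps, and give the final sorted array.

Merge sort trace:

Split: [20, 18, 11, 6] -> [20, 18] and [11, 6]
  Split: [20, 18] -> [20] and [18]
  Merge: [20] + [18] -> [18, 20]
  Split: [11, 6] -> [11] and [6]
  Merge: [11] + [6] -> [6, 11]
Merge: [18, 20] + [6, 11] -> [6, 11, 18, 20]

Final sorted array: [6, 11, 18, 20]

The merge sort proceeds by recursively splitting the array and merging sorted halves.
After all merges, the sorted array is [6, 11, 18, 20].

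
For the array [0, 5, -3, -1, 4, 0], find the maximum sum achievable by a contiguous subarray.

Using Kadane's algorithm on [0, 5, -3, -1, 4, 0]:

Scanning through the array:
Position 1 (value 5): max_ending_here = 5, max_so_far = 5
Position 2 (value -3): max_ending_here = 2, max_so_far = 5
Position 3 (value -1): max_ending_here = 1, max_so_far = 5
Position 4 (value 4): max_ending_here = 5, max_so_far = 5
Position 5 (value 0): max_ending_here = 5, max_so_far = 5

Maximum subarray: [0, 5]
Maximum sum: 5

The maximum subarray is [0, 5] with sum 5. This subarray runs from index 0 to index 1.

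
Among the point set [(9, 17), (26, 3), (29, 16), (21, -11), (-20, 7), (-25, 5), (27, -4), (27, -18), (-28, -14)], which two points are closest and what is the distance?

Computing all pairwise distances among 9 points:

d((9, 17), (26, 3)) = 22.0227
d((9, 17), (29, 16)) = 20.025
d((9, 17), (21, -11)) = 30.4631
d((9, 17), (-20, 7)) = 30.6757
d((9, 17), (-25, 5)) = 36.0555
d((9, 17), (27, -4)) = 27.6586
d((9, 17), (27, -18)) = 39.3573
d((9, 17), (-28, -14)) = 48.2701
d((26, 3), (29, 16)) = 13.3417
d((26, 3), (21, -11)) = 14.8661
d((26, 3), (-20, 7)) = 46.1736
d((26, 3), (-25, 5)) = 51.0392
d((26, 3), (27, -4)) = 7.0711
d((26, 3), (27, -18)) = 21.0238
d((26, 3), (-28, -14)) = 56.6127
d((29, 16), (21, -11)) = 28.1603
d((29, 16), (-20, 7)) = 49.8197
d((29, 16), (-25, 5)) = 55.109
d((29, 16), (27, -4)) = 20.0998
d((29, 16), (27, -18)) = 34.0588
d((29, 16), (-28, -14)) = 64.4127
d((21, -11), (-20, 7)) = 44.7772
d((21, -11), (-25, 5)) = 48.7032
d((21, -11), (27, -4)) = 9.2195
d((21, -11), (27, -18)) = 9.2195
d((21, -11), (-28, -14)) = 49.0918
d((-20, 7), (-25, 5)) = 5.3852 <-- minimum
d((-20, 7), (27, -4)) = 48.2701
d((-20, 7), (27, -18)) = 53.2353
d((-20, 7), (-28, -14)) = 22.4722
d((-25, 5), (27, -4)) = 52.7731
d((-25, 5), (27, -18)) = 56.8595
d((-25, 5), (-28, -14)) = 19.2354
d((27, -4), (27, -18)) = 14.0
d((27, -4), (-28, -14)) = 55.9017
d((27, -18), (-28, -14)) = 55.1453

Closest pair: (-20, 7) and (-25, 5) with distance 5.3852

The closest pair is (-20, 7) and (-25, 5) with Euclidean distance 5.3852. For 9 points, brute-force pairwise comparison is shown above. For large n, the divide-and-conquer algorithm (sort by x, recurse on halves, check the dividing strip) achieves O(n log n).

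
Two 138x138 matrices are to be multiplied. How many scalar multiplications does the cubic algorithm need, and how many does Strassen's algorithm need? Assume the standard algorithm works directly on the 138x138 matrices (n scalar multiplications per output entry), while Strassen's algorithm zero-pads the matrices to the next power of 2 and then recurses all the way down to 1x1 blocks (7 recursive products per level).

Matrix multiplication for 138x138 matrices:

Strassen's algorithm requires power-of-2 dimensions. Pad 138x138 to 256x256 (next power of 2).

Standard algorithm: 138^3 = 2628072 multiplications
Strassen's algorithm: 7^(log2(256)) = 7^8 = 5764801 multiplications
Difference: 2628072 - 5764801 = -3136729 (Strassen uses MORE here due to padding overhead — for small or just-over-power-of-2 n, padding can outweigh the per-level savings)

Standard: 2628072 multiplications (138^3). Strassen: 5764801 multiplications (7^8, after padding to 256x256). Strassen reduces 8 recursive multiplications to 7 at each level.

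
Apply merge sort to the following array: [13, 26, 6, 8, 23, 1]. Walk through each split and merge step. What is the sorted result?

Merge sort trace:

Split: [13, 26, 6, 8, 23, 1] -> [13, 26, 6] and [8, 23, 1]
  Split: [13, 26, 6] -> [13] and [26, 6]
    Split: [26, 6] -> [26] and [6]
    Merge: [26] + [6] -> [6, 26]
  Merge: [13] + [6, 26] -> [6, 13, 26]
  Split: [8, 23, 1] -> [8] and [23, 1]
    Split: [23, 1] -> [23] and [1]
    Merge: [23] + [1] -> [1, 23]
  Merge: [8] + [1, 23] -> [1, 8, 23]
Merge: [6, 13, 26] + [1, 8, 23] -> [1, 6, 8, 13, 23, 26]

Final sorted array: [1, 6, 8, 13, 23, 26]

The merge sort proceeds by recursively splitting the array and merging sorted halves.
After all merges, the sorted array is [1, 6, 8, 13, 23, 26].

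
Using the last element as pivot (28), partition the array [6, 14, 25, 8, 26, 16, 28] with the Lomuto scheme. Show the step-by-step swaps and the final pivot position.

Lomuto partition with pivot = 28:

Initial array: [6, 14, 25, 8, 26, 16, 28]

arr[0]=6 <= 28: swap with position 0, array becomes [6, 14, 25, 8, 26, 16, 28]
arr[1]=14 <= 28: swap with position 1, array becomes [6, 14, 25, 8, 26, 16, 28]
arr[2]=25 <= 28: swap with position 2, array becomes [6, 14, 25, 8, 26, 16, 28]
arr[3]=8 <= 28: swap with position 3, array becomes [6, 14, 25, 8, 26, 16, 28]
arr[4]=26 <= 28: swap with position 4, array becomes [6, 14, 25, 8, 26, 16, 28]
arr[5]=16 <= 28: swap with position 5, array becomes [6, 14, 25, 8, 26, 16, 28]

Place pivot at position 6: [6, 14, 25, 8, 26, 16, 28]
Pivot position: 6

After partitioning with pivot 28, the array becomes [6, 14, 25, 8, 26, 16, 28]. The pivot is placed at index 6. All elements to the left of the pivot are <= 28, and all elements to the right are > 28.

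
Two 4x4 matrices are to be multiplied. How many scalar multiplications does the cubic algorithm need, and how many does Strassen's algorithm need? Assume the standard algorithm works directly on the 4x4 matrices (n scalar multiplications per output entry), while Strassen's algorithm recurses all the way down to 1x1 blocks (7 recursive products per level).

Matrix multiplication for 4x4 matrices:

Standard algorithm: 4^3 = 64 multiplications
Strassen's algorithm: 7^(log2(4)) = 7^2 = 49 multiplications
Savings: 64 - 49 = 15 multiplications

Standard: 64 multiplications (4^3). Strassen: 49 multiplications (7^2). Strassen reduces 8 recursive multiplications to 7 at each level.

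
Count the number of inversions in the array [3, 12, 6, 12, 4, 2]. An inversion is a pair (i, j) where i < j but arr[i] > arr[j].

Finding inversions in [3, 12, 6, 12, 4, 2]:

(0, 5): arr[0]=3 > arr[5]=2
(1, 2): arr[1]=12 > arr[2]=6
(1, 4): arr[1]=12 > arr[4]=4
(1, 5): arr[1]=12 > arr[5]=2
(2, 4): arr[2]=6 > arr[4]=4
(2, 5): arr[2]=6 > arr[5]=2
(3, 4): arr[3]=12 > arr[4]=4
(3, 5): arr[3]=12 > arr[5]=2
(4, 5): arr[4]=4 > arr[5]=2

Total inversions: 9

The array has 9 inversion(s): (0,5), (1,2), (1,4), (1,5), (2,4), (2,5), (3,4), (3,5), (4,5). Each pair (i,j) satisfies i < j and arr[i] > arr[j].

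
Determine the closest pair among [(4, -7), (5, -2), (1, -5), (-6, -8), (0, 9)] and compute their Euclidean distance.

Computing all pairwise distances among 5 points:

d((4, -7), (5, -2)) = 5.099
d((4, -7), (1, -5)) = 3.6056 <-- minimum
d((4, -7), (-6, -8)) = 10.0499
d((4, -7), (0, 9)) = 16.4924
d((5, -2), (1, -5)) = 5.0
d((5, -2), (-6, -8)) = 12.53
d((5, -2), (0, 9)) = 12.083
d((1, -5), (-6, -8)) = 7.6158
d((1, -5), (0, 9)) = 14.0357
d((-6, -8), (0, 9)) = 18.0278

Closest pair: (4, -7) and (1, -5) with distance 3.6056

The closest pair is (4, -7) and (1, -5) with Euclidean distance 3.6056. For 5 points, brute-force pairwise comparison is shown above. For large n, the divide-and-conquer algorithm (sort by x, recurse on halves, check the dividing strip) achieves O(n log n).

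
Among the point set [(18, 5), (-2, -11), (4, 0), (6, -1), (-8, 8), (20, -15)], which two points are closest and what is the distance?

Computing all pairwise distances among 6 points:

d((18, 5), (-2, -11)) = 25.6125
d((18, 5), (4, 0)) = 14.8661
d((18, 5), (6, -1)) = 13.4164
d((18, 5), (-8, 8)) = 26.1725
d((18, 5), (20, -15)) = 20.0998
d((-2, -11), (4, 0)) = 12.53
d((-2, -11), (6, -1)) = 12.8062
d((-2, -11), (-8, 8)) = 19.9249
d((-2, -11), (20, -15)) = 22.3607
d((4, 0), (6, -1)) = 2.2361 <-- minimum
d((4, 0), (-8, 8)) = 14.4222
d((4, 0), (20, -15)) = 21.9317
d((6, -1), (-8, 8)) = 16.6433
d((6, -1), (20, -15)) = 19.799
d((-8, 8), (20, -15)) = 36.2353

Closest pair: (4, 0) and (6, -1) with distance 2.2361

The closest pair is (4, 0) and (6, -1) with Euclidean distance 2.2361. For 6 points, brute-force pairwise comparison is shown above. For large n, the divide-and-conquer algorithm (sort by x, recurse on halves, check the dividing strip) achieves O(n log n).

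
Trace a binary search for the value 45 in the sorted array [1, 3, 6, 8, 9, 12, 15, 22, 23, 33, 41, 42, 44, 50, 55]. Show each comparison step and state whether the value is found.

Binary search for 45 in [1, 3, 6, 8, 9, 12, 15, 22, 23, 33, 41, 42, 44, 50, 55]:

lo=0, hi=14, mid=7, arr[mid]=22 -> 22 < 45, search right half
lo=8, hi=14, mid=11, arr[mid]=42 -> 42 < 45, search right half
lo=12, hi=14, mid=13, arr[mid]=50 -> 50 > 45, search left half
lo=12, hi=12, mid=12, arr[mid]=44 -> 44 < 45, search right half
lo=13 > hi=12, target 45 not found

Binary search determines that 45 is not in the array after 4 comparisons. The search space was exhausted without finding the target.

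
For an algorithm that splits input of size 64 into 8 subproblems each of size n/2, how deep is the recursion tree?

For divide and conquer with division factor 2:

Problem sizes at each level:
Level 0: 64
Level 1: 32
Level 2: 16
Level 3: 8
Level 4: 4
Level 5: 2
Level 6: 1

The root is level 0 and the size-1 base case is level 6 (the tree spans levels 0 through 6, i.e. 7 levels counting the root), so the depth is the number of divisions: log_2(64) = 6

The recursion tree depth is log_2(64) = 6. At each level, the problem size is divided by 2, so it takes 6 divisions to reduce to a base case of size 1. The algorithm makes 8 recursive calls at each level.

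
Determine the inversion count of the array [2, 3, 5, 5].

Finding inversions in [2, 3, 5, 5]:


Total inversions: 0

The array has 0 inversions. It is already sorted.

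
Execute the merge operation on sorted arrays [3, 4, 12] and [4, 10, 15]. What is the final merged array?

Merging process:

Compare 3 vs 4: take 3 from left. Merged: [3]
Compare 4 vs 4: take 4 from left. Merged: [3, 4]
Compare 12 vs 4: take 4 from right. Merged: [3, 4, 4]
Compare 12 vs 10: take 10 from right. Merged: [3, 4, 4, 10]
Compare 12 vs 15: take 12 from left. Merged: [3, 4, 4, 10, 12]
Append remaining from right: [15]. Merged: [3, 4, 4, 10, 12, 15]

Final merged array: [3, 4, 4, 10, 12, 15]
Total comparisons: 5

The merged array is [3, 4, 4, 10, 12, 15], requiring 5 comparisons. The merge step runs in O(n) time where n is the total number of elements.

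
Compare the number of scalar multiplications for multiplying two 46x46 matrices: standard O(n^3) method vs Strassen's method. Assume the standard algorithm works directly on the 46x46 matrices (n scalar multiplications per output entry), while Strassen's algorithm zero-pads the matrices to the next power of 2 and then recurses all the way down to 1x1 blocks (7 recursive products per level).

Matrix multiplication for 46x46 matrices:

Strassen's algorithm requires power-of-2 dimensions. Pad 46x46 to 64x64 (next power of 2).

Standard algorithm: 46^3 = 97336 multiplications
Strassen's algorithm: 7^(log2(64)) = 7^6 = 117649 multiplications
Difference: 97336 - 117649 = -20313 (Strassen uses MORE here due to padding overhead — for small or just-over-power-of-2 n, padding can outweigh the per-level savings)

Standard: 97336 multiplications (46^3). Strassen: 117649 multiplications (7^6, after padding to 64x64). Strassen reduces 8 recursive multiplications to 7 at each level.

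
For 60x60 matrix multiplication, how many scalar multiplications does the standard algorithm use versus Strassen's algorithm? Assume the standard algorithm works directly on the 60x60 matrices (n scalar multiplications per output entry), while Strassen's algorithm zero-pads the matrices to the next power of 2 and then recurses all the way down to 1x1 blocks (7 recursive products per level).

Matrix multiplication for 60x60 matrices:

Strassen's algorithm requires power-of-2 dimensions. Pad 60x60 to 64x64 (next power of 2).

Standard algorithm: 60^3 = 216000 multiplications
Strassen's algorithm: 7^(log2(64)) = 7^6 = 117649 multiplications
Savings: 216000 - 117649 = 98351 multiplications

Standard: 216000 multiplications (60^3). Strassen: 117649 multiplications (7^6, after padding to 64x64). Strassen reduces 8 recursive multiplications to 7 at each level.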